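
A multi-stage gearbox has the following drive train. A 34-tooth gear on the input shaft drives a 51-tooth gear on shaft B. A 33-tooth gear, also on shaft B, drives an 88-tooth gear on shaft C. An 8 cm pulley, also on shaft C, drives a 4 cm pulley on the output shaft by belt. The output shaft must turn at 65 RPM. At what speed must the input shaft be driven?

130 RPM

Overall ratio R = 1.5 × 2.6667 × 0.5 = 2.
Required input speed = output speed × R = 65 × 2 = 130 RPM.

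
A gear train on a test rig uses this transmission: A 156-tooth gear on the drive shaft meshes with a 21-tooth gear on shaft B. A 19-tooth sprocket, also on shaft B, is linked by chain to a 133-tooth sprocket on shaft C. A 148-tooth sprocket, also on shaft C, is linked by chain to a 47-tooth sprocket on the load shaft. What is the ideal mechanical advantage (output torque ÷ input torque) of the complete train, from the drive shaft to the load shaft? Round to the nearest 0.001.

Each stage contributes driven/driver: gear mesh 21/156 = 0.13462, chain 133/19 = 7, chain 47/148 = 0.31757.
Overall: 0.13462 × 7 × 0.31757 = 0.29925.

0.299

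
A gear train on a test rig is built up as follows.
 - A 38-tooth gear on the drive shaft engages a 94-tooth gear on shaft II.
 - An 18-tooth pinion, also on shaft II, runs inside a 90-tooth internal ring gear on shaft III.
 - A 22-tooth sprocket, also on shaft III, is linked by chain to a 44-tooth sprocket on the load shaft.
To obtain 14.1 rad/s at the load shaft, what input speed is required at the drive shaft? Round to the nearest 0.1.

348.8 rad/s

Overall ratio R = 2.4737 × 5 × 2 = 24.737.
Required input speed = output speed × R = 14.1 × 24.737 = 348.79 rad/s.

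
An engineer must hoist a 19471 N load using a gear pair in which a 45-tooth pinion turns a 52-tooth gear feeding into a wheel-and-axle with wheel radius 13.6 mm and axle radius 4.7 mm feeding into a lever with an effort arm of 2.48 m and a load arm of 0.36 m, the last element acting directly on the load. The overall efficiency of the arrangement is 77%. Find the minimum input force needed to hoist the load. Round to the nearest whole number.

Gear pair MA = 52/45 = 1.1556.
Wheel-and-axle MA = R/r = 13.6/4.7 = 2.8936.
Lever MA = effort arm / load arm = 2.48/0.36 = 6.8889.
Combined ideal MA = 1.1556 × 2.8936 × 6.8889 = 23.035.
Actual MA = 23.035 × 0.77 = 17.737.
Effort = load / actual MA = 19471 / 17.737 = 1097.8 N.

1098 N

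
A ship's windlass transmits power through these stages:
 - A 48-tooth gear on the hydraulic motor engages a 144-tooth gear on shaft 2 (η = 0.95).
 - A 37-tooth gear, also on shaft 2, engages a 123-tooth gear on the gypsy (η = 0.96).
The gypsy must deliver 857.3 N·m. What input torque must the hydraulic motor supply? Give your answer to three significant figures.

Overall ratio R = 3 × 3.3243 = 9.973; overall efficiency η = 0.95 × 0.96 = 0.9120.
Input torque = output torque / (R × η) = 857.3 / (9.973 × 0.9120) = 94.257 N·m.

94.3 N·m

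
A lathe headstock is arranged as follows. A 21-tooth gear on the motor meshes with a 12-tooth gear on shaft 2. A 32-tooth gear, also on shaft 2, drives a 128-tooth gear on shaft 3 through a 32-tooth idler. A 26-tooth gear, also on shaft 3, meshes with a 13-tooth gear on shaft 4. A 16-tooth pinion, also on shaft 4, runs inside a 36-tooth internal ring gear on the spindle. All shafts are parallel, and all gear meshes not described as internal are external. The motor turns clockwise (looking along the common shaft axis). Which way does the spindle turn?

clockwise

the motor → shaft 2: external mesh, 1 reversal → CCW.
shaft 2 → shaft 3: driver → idler → driven is 2 external meshes, 2 reversals → CCW.
shaft 3 → shaft 4: external mesh, 1 reversal → CW.
shaft 4 → the spindle: internal mesh, same direction → CW.
4 reversals in total — an even number — so the spindle turns the same way as the motor.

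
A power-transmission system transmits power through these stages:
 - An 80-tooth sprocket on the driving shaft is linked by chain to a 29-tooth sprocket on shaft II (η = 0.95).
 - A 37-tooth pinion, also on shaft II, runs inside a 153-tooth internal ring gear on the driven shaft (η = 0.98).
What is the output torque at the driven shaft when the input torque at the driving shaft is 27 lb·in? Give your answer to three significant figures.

chain 29/80 = 0.3625 → τ = 27·0.3625·0.95 = 9.2981 lb·in
internal gear 153/37 = 4.1351 → τ = 9.2981·4.1351·0.98 = 37.68 lb·in

37.7 lb·in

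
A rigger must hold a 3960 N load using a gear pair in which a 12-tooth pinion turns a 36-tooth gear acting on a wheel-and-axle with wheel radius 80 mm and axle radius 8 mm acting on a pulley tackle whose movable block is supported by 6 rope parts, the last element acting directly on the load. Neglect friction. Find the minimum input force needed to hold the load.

22 N

Gear pair MA = 36/12 = 3.
Wheel-and-axle MA = R/r = 80/8 = 10.
Block-and-tackle MA = number of supporting rope parts = 6.
Combined ideal MA = 3 × 10 × 6 = 180.
Effort = load / MA = 3960 / 180 = 22 N.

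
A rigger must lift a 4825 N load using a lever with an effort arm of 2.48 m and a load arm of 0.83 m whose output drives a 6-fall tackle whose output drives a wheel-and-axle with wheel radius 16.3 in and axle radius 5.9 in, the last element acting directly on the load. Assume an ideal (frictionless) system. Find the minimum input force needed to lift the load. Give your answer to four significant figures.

Lever MA = effort arm / load arm = 2.48/0.83 = 2.988.
Block-and-tackle MA = number of supporting rope parts = 6.
Wheel-and-axle MA = R/r = 16.3/5.9 = 2.7627.
Combined ideal MA = 2.988 × 6 × 2.7627 = 49.529.
Effort = load / MA = 4825 / 49.529 = 97.417 N.

97.42 N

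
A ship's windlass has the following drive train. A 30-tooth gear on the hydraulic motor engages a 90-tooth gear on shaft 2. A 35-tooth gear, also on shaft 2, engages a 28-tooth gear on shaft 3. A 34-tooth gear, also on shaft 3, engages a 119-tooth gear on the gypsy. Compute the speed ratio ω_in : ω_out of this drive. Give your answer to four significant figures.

Each stage contributes driven/driver: gear mesh 90/30 = 3, gear mesh 28/35 = 0.8, gear mesh 119/34 = 3.5.
Overall: 3 × 0.8 × 3.5 = 8.4.

8.400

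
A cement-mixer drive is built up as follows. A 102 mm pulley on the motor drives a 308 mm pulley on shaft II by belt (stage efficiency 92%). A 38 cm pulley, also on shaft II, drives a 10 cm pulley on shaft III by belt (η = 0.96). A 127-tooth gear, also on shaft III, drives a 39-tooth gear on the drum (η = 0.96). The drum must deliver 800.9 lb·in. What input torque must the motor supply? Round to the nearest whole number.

Overall ratio R = 3.0196 × 0.26316 × 0.30709 = 0.24402; overall efficiency η = 0.92 × 0.96 × 0.96 = 0.8479.
Input torque = output torque / (R × η) = 800.9 / (0.24402 × 0.8479) = 3871 lb·in.

3871 lb·in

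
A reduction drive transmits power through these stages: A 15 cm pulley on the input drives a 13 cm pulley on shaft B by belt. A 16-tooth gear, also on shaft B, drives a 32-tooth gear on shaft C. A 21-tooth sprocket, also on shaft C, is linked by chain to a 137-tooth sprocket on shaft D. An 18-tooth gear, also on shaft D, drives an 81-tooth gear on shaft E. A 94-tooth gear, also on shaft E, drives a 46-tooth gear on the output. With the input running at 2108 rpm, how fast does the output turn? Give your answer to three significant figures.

belt 13/15 = 0.86667 → 2108/0.86667 = 2432.3 rpm
gear mesh 32/16 = 2 → 2432.3/2 = 1216.2 rpm
chain 137/21 = 6.5238 → 1216.2/6.5238 = 186.42 rpm
gear mesh 81/18 = 4.5 → 186.42/4.5 = 41.426 rpm
gear mesh 46/94 = 0.48936 → 41.426/0.48936 = 84.653 rpm

84.7 rpm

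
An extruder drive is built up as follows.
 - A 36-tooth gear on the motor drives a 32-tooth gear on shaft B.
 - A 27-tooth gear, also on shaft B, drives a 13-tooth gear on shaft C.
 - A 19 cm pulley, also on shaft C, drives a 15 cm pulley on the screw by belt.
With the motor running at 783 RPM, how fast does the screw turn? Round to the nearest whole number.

2317 RPM

gear mesh 32/36 = 0.88889 → 783/0.88889 = 880.88 RPM
gear mesh 13/27 = 0.48148 → 880.88/0.48148 = 1829.5 RPM
belt 15/19 = 0.78947 → 1829.5/0.78947 = 2317.4 RPM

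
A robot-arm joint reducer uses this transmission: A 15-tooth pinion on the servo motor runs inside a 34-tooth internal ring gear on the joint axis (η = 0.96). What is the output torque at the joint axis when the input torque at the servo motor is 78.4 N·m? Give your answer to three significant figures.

internal gear 34/15 = 2.2667 → τ = 78.4·2.2667·0.96 = 170.6 N·m

171 N·m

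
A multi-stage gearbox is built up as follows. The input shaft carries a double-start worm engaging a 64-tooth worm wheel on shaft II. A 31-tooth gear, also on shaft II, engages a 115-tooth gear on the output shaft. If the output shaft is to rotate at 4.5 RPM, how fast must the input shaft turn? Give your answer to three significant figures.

Overall ratio R = 32 × 3.7097 = 118.71.
Required input speed = output speed × R = 4.5 × 118.71 = 534.19 RPM.

534 RPM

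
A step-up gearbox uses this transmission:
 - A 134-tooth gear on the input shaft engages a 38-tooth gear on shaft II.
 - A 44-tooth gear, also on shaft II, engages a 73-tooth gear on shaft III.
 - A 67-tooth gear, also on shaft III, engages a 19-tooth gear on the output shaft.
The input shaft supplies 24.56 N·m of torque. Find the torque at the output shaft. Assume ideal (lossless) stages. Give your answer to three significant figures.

gear mesh 38/134 = 0.28358 → τ = 24.56·0.28358 = 6.9648 N·m
gear mesh 73/44 = 1.6591 → τ = 6.9648·1.6591 = 11.555 N·m
gear mesh 19/67 = 0.28358 → τ = 11.555·0.28358 = 3.2768 N·m

3.28 N·m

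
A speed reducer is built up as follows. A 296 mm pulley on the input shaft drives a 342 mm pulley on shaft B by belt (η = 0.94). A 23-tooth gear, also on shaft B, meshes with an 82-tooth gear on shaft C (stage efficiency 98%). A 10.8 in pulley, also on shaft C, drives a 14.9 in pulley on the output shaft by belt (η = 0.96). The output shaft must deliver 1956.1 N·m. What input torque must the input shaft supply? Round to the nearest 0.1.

Overall ratio R = 1.1554 × 3.5652 × 1.3796 = 5.6831; overall efficiency η = 0.94 × 0.98 × 0.96 = 0.8844.
Input torque = output torque / (R × η) = 1956.1 / (5.6831 × 0.8844) = 389.21 N·m.

389.2 N·m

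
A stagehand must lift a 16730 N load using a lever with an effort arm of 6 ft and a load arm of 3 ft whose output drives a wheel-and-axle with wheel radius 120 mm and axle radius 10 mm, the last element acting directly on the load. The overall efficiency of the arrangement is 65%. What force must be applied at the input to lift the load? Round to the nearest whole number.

Lever MA = effort arm / load arm = 6/3 = 2.
Wheel-and-axle MA = R/r = 120/10 = 12.
Combined ideal MA = 2 × 12 = 24.
Actual MA = 24 × 0.65 = 15.6.
Effort = load / actual MA = 16730 / 15.6 = 1072.4 N.

1072 N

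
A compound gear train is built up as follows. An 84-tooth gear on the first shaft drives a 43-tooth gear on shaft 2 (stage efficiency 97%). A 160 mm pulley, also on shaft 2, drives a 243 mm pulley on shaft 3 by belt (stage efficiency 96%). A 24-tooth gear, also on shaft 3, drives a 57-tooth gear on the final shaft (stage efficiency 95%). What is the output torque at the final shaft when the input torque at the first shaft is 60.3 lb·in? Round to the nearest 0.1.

After the gear mesh (43/84): 60.3 × 0.5119 × 0.97 = 29.942 lb·in
After the belt (243/160): 29.942 × 1.5188 × 0.96 = 43.655 lb·in
After the gear mesh (57/24): 43.655 × 2.375 × 0.95 = 98.497 lb·in

98.5 lb·in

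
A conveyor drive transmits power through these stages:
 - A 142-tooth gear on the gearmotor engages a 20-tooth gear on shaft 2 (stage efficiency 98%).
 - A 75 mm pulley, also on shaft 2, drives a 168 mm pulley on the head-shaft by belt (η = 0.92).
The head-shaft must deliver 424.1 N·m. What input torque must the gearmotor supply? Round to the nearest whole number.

Overall ratio R = 0.14085 × 2.24 = 0.31549; overall efficiency η = 0.98 × 0.92 = 0.9016.
Input torque = output torque / (R × η) = 424.1 / (0.31549 × 0.9016) = 1491 N·m.

1491 N·m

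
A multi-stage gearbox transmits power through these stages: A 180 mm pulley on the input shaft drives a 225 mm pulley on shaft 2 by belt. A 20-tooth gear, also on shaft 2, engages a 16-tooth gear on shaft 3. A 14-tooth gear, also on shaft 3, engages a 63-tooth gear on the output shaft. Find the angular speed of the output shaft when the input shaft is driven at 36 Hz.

belt 225/180 = 1.25 → 36/1.25 = 28.8 Hz
gear mesh 16/20 = 0.8 → 28.8/0.8 = 36 Hz
gear mesh 63/14 = 4.5 → 36/4.5 = 8 Hz

8 Hz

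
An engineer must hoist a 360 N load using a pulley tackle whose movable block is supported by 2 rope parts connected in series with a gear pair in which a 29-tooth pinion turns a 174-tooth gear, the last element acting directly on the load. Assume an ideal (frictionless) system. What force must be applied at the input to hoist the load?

Block-and-tackle MA = number of supporting rope parts = 2.
Gear pair MA = 174/29 = 6.
Combined ideal MA = 2 × 6 = 12.
Effort = load / MA = 360 / 12 = 30 N.

30 N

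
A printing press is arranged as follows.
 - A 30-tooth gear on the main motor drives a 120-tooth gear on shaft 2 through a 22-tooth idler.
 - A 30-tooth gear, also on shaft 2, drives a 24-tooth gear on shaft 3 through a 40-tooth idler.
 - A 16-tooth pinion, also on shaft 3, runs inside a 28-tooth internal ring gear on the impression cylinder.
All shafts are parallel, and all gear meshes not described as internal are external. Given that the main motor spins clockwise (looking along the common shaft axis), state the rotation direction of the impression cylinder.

clockwise

the main motor → shaft 2: driver → idler → driven is 2 external meshes, 2 reversals → CW.
shaft 2 → shaft 3: driver → idler → driven is 2 external meshes, 2 reversals → CW.
shaft 3 → the impression cylinder: internal mesh, same direction → CW.
4 reversals in total — an even number — so the impression cylinder turns the same way as the main motor.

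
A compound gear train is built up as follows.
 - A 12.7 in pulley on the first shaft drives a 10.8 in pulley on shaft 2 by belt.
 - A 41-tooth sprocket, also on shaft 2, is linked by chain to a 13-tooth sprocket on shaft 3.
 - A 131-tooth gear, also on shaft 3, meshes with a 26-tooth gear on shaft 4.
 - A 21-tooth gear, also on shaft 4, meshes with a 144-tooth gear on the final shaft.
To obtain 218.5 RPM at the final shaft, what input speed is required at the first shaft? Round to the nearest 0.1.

80.2 RPM

Overall ratio R = 0.85039 × 0.31707 × 0.19847 × 6.8571 = 0.36697.
Required input speed = output speed × R = 218.5 × 0.36697 = 80.182 RPM.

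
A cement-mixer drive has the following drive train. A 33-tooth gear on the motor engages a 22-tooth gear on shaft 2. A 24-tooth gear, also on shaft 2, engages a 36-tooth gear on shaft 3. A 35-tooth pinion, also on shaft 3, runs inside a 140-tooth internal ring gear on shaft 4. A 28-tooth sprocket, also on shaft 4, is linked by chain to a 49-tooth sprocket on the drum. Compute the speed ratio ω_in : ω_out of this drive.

7

Each stage contributes driven/driver: gear mesh 22/33 = 0.66667, gear mesh 36/24 = 1.5, internal gear 140/35 = 4, chain 49/28 = 1.75.
Overall: 0.66667 × 1.5 × 4 × 1.75 = 7.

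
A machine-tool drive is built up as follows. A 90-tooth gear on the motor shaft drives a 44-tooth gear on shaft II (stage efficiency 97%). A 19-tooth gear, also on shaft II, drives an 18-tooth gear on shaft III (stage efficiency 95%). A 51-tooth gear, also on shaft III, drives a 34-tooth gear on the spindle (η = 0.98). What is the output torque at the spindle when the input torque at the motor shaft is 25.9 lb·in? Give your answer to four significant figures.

After the gear mesh (44/90): 25.9 × 0.48889 × 0.97 = 12.282 lb·in
After the gear mesh (18/19): 12.282 × 0.94737 × 0.95 = 11.054 lb·in
After the gear mesh (34/51): 11.054 × 0.66667 × 0.98 = 7.222 lb·in

7.222 lb·in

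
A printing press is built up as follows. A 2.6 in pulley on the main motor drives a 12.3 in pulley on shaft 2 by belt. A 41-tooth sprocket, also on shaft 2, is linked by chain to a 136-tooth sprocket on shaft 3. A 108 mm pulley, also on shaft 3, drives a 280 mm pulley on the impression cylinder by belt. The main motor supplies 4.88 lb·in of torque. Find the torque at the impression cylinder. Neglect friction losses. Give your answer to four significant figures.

After the belt (12.3/2.6): 4.88 × 4.7308 = 23.086 lb·in
After the chain (136/41): 23.086 × 3.3171 = 76.578 lb·in
After the belt (280/108): 76.578 × 2.5926 = 198.54 lb·in

198.5 lb·in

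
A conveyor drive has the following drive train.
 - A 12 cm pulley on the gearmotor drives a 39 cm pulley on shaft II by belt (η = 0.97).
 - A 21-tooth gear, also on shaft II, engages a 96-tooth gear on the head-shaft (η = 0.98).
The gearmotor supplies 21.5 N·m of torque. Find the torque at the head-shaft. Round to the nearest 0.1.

belt 39/12 = 3.25 → τ = 21.5·3.25·0.97 = 67.779 N·m
gear mesh 96/21 = 4.5714 → τ = 67.779·4.5714·0.98 = 303.65 N·m

303.6 N·m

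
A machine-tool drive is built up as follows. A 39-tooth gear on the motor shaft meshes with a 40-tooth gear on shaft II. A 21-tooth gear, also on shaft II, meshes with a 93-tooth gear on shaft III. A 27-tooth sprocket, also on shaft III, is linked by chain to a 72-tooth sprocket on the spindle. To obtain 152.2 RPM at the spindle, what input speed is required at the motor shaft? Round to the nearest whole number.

1843 RPM

Overall ratio R = 1.0256 × 4.4286 × 2.6667 = 12.112.
Required input speed = output speed × R = 152.2 × 12.112 = 1843.5 RPM.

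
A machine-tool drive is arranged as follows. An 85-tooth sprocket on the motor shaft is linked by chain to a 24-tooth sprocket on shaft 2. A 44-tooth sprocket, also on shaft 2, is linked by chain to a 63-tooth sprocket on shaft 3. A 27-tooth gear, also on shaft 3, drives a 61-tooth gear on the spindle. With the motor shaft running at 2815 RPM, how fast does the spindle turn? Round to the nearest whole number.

3082 RPM

chain 24/85 = 0.28235 → 2815/0.28235 = 9969.8 RPM
chain 63/44 = 1.4318 → 9969.8/1.4318 = 6963 RPM
gear mesh 61/27 = 2.2593 → 6963/2.2593 = 3082 RPM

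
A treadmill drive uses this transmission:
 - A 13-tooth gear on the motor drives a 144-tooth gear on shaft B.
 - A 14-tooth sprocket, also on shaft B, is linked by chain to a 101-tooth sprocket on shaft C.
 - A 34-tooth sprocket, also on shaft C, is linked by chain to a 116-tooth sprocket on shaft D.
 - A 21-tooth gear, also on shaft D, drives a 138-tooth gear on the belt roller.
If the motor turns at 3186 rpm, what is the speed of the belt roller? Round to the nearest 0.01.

gear mesh 144/13 = 11.077 → 3186/11.077 = 287.62 rpm
chain 101/14 = 7.2143 → 287.62/7.2143 = 39.869 rpm
chain 116/34 = 3.4118 → 39.869/3.4118 = 11.686 rpm
gear mesh 138/21 = 6.5714 → 11.686/6.5714 = 1.7783 rpm

1.78 rpm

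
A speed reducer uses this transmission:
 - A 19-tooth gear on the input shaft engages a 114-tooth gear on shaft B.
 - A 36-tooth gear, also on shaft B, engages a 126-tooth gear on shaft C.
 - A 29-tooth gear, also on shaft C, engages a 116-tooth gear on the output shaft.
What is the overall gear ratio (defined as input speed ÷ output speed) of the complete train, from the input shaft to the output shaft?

Each stage contributes driven/driver: gear mesh 114/19 = 6, gear mesh 126/36 = 3.5, gear mesh 116/29 = 4.
Overall: 6 × 3.5 × 4 = 84.

84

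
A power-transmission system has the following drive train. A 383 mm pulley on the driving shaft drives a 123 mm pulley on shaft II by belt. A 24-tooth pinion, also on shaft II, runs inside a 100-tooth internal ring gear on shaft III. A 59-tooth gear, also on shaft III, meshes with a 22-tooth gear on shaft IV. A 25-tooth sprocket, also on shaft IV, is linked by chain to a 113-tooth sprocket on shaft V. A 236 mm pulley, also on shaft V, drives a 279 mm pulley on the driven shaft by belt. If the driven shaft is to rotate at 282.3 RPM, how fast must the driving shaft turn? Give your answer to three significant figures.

Overall ratio R = 0.32115 × 4.1667 × 0.37288 × 4.52 × 1.1822 = 2.6662.
Required input speed = output speed × R = 282.3 × 2.6662 = 752.67 RPM.

753 RPM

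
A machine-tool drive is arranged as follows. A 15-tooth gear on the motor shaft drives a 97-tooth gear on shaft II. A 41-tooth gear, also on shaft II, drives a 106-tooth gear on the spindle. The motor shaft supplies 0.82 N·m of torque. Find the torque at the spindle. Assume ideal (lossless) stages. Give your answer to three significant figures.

gear mesh 97/15 = 6.4667 → τ = 0.82·6.4667 = 5.3027 N·m
gear mesh 106/41 = 2.5854 → τ = 5.3027·2.5854 = 13.709 N·m

13.7 N·m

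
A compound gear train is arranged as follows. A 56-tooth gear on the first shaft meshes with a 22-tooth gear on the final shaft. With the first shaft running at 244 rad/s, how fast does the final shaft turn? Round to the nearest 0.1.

Gear mesh: ratio = 22/56 = 0.39286, so the final shaft turns at 244 / 0.39286 = 621.09 rad/s.

621.1 rad/s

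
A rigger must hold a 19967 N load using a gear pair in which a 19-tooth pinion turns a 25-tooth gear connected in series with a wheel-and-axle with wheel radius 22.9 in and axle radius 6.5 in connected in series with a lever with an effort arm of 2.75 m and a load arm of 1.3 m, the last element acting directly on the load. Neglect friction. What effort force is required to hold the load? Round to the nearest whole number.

2036 N

Gear pair MA = 25/19 = 1.3158.
Wheel-and-axle MA = R/r = 22.9/6.5 = 3.5231.
Lever MA = effort arm / load arm = 2.75/1.3 = 2.1154.
Combined ideal MA = 1.3158 × 3.5231 × 2.1154 = 9.8061.
Effort = load / MA = 19967 / 9.8061 = 2036.2 N.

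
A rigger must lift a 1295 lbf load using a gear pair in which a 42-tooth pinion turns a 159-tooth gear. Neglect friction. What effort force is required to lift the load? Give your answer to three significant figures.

Gear pair MA = 159/42 = 3.7857.
Effort = load / MA = 1295 / 3.7857 = 342.08 lbf.

342 lbf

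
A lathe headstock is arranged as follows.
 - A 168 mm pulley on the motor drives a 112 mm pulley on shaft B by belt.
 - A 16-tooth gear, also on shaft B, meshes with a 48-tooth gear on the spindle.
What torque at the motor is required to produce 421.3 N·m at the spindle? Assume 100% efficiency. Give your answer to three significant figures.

211 N·m

Overall ratio R = 0.66667 × 3 = 2.
Input torque = output torque / R = 421.3 / 2 = 210.65 N·m.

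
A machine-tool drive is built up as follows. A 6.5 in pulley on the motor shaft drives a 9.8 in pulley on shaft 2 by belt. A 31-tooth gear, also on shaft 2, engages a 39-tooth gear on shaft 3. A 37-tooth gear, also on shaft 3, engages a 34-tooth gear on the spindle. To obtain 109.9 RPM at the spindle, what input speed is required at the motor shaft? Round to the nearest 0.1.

Overall ratio R = 1.5077 × 1.2581 × 0.91892 = 1.743.
Required input speed = output speed × R = 109.9 × 1.743 = 191.55 RPM.

191.6 RPM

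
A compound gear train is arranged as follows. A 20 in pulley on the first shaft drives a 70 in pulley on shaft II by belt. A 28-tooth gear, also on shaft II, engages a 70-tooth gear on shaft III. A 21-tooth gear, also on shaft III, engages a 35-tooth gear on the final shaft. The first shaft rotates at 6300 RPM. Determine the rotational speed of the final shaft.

the first shaft → shaft II (belt, 70/20): 6300 ÷ 3.5 = 1800 RPM
shaft II → shaft III (gear mesh, 70/28): 1800 ÷ 2.5 = 720 RPM
shaft III → the final shaft (gear mesh, 35/21): 720 ÷ 1.6667 = 432 RPM

432 RPM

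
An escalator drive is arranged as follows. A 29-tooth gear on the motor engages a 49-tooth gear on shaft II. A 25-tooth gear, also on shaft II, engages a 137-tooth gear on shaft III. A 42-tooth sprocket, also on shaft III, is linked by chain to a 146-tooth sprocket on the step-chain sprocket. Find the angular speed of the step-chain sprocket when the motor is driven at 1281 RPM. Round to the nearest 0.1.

39.8 RPM

gear mesh 49/29 = 1.6897 → 1281/1.6897 = 758.14 RPM
gear mesh 137/25 = 5.48 → 758.14/5.48 = 138.35 RPM
chain 146/42 = 3.4762 → 138.35/3.4762 = 39.799 RPM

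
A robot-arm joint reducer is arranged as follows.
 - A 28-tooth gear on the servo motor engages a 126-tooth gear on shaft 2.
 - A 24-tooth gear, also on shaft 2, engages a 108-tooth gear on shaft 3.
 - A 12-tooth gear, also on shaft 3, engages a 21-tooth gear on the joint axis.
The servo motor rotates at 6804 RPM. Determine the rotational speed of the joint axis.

192 RPM

Gear mesh: ratio = 126/28 = 4.5, so shaft 2 turns at 6804 / 4.5 = 1512 RPM.
Gear mesh: ratio = 108/24 = 4.5, so shaft 3 turns at 1512 / 4.5 = 336 RPM.
Gear mesh: ratio = 21/12 = 1.75, so the joint axis turns at 336 / 1.75 = 192 RPM.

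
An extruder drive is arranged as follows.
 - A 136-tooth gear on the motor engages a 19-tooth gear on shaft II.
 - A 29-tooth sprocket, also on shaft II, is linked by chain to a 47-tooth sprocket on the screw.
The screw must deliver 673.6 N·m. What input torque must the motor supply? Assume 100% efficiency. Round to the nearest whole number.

Overall ratio R = 0.13971 × 1.6207 = 0.22642.
Input torque = output torque / R = 673.6 / 0.22642 = 2975 N·m.

2975 N·m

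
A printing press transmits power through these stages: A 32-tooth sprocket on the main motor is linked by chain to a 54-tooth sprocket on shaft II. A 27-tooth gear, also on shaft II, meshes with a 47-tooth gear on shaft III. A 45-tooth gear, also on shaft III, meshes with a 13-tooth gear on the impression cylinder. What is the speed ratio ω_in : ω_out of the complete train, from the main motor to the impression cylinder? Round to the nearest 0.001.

0.849

Each stage contributes driven/driver: chain 54/32 = 1.6875, gear mesh 47/27 = 1.7407, gear mesh 13/45 = 0.28889.
Overall: 1.6875 × 1.7407 × 0.28889 = 0.84861.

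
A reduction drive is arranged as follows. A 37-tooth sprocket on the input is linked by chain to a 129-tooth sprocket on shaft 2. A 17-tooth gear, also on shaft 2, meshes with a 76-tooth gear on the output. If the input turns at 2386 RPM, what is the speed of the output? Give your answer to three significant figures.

the input → shaft 2 (chain, 129/37): 2386 ÷ 3.4865 = 684.36 RPM
shaft 2 → the output (gear mesh, 76/17): 684.36 ÷ 4.4706 = 153.08 RPM

153 RPM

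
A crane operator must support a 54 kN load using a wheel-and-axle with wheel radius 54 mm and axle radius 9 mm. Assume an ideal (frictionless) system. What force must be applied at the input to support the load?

Wheel-and-axle MA = R/r = 54/9 = 6.
Effort = load / MA = 54 / 6 = 9 kN.

9 kN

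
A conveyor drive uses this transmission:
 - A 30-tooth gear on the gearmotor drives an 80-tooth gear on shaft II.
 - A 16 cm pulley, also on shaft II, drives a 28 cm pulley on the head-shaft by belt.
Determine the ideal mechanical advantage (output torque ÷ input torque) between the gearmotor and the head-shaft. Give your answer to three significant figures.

Each stage contributes driven/driver: gear mesh 80/30 = 2.6667, belt 28/16 = 1.75.
Overall: 2.6667 × 1.75 = 4.6667.

4.67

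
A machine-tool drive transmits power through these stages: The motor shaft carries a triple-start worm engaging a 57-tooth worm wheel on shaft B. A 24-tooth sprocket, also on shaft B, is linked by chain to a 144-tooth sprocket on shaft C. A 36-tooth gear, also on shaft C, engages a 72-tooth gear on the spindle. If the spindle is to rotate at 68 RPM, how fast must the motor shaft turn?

Overall ratio R = 19 × 6 × 2 = 228.
Required input speed = output speed × R = 68 × 228 = 15504 RPM.

15504 RPM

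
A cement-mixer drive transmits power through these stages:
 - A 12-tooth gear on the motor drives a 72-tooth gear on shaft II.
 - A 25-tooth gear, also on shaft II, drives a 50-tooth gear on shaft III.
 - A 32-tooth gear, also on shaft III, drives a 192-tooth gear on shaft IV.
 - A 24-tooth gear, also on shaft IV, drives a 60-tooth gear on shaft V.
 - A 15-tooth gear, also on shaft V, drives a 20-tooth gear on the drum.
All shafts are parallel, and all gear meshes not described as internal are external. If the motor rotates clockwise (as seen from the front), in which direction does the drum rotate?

counterclockwise

the motor → shaft II: external mesh, 1 reversal → CCW.
shaft II → shaft III: external mesh, 1 reversal → CW.
shaft III → shaft IV: external mesh, 1 reversal → CCW.
shaft IV → shaft V: external mesh, 1 reversal → CW.
shaft V → the drum: external mesh, 1 reversal → CCW.
5 reversals in total — an odd number — so the drum turns opposite to the motor.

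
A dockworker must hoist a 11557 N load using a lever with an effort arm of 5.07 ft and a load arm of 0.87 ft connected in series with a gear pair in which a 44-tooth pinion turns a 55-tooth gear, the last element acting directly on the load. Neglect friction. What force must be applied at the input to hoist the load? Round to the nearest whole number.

Lever MA = effort arm / load arm = 5.07/0.87 = 5.8276.
Gear pair MA = 55/44 = 1.25.
Combined ideal MA = 5.8276 × 1.25 = 7.2845.
Effort = load / MA = 11557 / 7.2845 = 1586.5 N.

1587 N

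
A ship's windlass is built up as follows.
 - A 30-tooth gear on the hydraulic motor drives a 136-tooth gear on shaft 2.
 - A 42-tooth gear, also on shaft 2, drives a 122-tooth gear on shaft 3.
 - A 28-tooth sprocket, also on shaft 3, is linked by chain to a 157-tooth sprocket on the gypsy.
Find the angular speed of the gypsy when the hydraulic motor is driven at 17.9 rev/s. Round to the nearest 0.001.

0.242 rev/s

the hydraulic motor → shaft 2 (gear mesh, 136/30): 17.9 ÷ 4.5333 = 3.9485 rev/s
shaft 2 → shaft 3 (gear mesh, 122/42): 3.9485 ÷ 2.9048 = 1.3593 rev/s
shaft 3 → the gypsy (chain, 157/28): 1.3593 ÷ 5.6071 = 0.24243 rev/s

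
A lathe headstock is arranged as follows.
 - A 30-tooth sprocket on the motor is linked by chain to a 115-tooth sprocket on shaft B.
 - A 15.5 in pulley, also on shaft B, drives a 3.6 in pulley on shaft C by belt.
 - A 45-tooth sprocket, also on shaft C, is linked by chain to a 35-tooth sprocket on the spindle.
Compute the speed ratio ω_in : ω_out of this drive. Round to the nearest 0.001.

Each stage contributes driven/driver: chain 115/30 = 3.8333, belt 3.6/15.5 = 0.23226, chain 35/45 = 0.77778.
Overall: 3.8333 × 0.23226 × 0.77778 = 0.69247.

0.692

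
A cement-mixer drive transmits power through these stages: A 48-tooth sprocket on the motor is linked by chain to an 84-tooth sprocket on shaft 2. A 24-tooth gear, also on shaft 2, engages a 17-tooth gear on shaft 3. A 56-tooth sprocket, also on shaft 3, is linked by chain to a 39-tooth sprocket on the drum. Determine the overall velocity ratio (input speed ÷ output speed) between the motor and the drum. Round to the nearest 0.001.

0.863

Each stage contributes driven/driver: chain 84/48 = 1.75, gear mesh 17/24 = 0.70833, chain 39/56 = 0.69643.
Overall: 1.75 × 0.70833 × 0.69643 = 0.86328.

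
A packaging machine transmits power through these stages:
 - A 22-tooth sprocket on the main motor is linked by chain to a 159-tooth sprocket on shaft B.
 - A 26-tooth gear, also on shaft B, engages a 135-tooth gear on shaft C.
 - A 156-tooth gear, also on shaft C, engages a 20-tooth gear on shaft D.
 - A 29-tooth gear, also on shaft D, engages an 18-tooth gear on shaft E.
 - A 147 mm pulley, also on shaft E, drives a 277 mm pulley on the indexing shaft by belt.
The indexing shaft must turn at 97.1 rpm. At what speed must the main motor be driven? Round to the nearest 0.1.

546.4 rpm

Overall ratio R = 7.2273 × 5.1923 × 0.12821 × 0.62069 × 1.8844 = 5.627.
Required input speed = output speed × R = 97.1 × 5.627 = 546.38 rpm.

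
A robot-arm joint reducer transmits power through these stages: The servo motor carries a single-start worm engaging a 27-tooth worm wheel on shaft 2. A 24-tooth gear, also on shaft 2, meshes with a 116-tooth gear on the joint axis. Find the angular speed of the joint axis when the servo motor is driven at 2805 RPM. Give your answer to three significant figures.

worm 27/1 = 27 → 2805/27 = 103.89 RPM
gear mesh 116/24 = 4.8333 → 103.89/4.8333 = 21.494 RPM

21.5 RPM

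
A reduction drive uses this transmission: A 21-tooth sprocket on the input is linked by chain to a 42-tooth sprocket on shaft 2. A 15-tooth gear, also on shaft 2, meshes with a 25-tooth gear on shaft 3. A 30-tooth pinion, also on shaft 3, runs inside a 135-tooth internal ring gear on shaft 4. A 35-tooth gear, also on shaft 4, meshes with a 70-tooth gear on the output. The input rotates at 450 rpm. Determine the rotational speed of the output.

15 rpm

chain 42/21 = 2 → 450/2 = 225 rpm
gear mesh 25/15 = 1.6667 → 225/1.6667 = 135 rpm
internal gear 135/30 = 4.5 → 135/4.5 = 30 rpm
gear mesh 70/35 = 2 → 30/2 = 15 rpm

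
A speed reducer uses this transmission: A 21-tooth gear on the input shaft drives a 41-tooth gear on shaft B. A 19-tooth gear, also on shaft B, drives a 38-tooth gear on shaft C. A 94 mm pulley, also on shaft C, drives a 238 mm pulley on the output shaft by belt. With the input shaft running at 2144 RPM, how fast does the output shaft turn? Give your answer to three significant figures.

217 RPM

gear mesh 41/21 = 1.9524 → 2144/1.9524 = 1098.1 RPM
gear mesh 38/19 = 2 → 1098.1/2 = 549.07 RPM
belt 238/94 = 2.5319 → 549.07/2.5319 = 216.86 RPM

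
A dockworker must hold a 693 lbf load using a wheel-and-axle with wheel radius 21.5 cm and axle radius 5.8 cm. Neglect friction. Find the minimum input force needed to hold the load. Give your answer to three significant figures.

Wheel-and-axle MA = R/r = 21.5/5.8 = 3.7069.
Effort = load / MA = 693 / 3.7069 = 186.95 lbf.

187 lbf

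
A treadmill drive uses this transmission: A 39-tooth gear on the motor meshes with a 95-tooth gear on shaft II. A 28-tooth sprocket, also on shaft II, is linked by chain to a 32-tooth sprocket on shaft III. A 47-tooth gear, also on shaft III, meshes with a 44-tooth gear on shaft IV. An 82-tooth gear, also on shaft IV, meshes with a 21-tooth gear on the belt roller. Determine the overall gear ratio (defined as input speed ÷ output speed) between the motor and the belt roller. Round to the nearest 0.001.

0.667

Each stage contributes driven/driver: gear mesh 95/39 = 2.4359, chain 32/28 = 1.1429, gear mesh 44/47 = 0.93617, gear mesh 21/82 = 0.2561.
Overall: 2.4359 × 1.1429 × 0.93617 × 0.2561 = 0.66744.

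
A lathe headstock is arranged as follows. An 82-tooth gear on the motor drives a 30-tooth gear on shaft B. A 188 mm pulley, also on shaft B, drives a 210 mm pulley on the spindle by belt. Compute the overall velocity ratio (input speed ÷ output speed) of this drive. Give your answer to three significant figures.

0.409

Each stage contributes driven/driver: gear mesh 30/82 = 0.36585, belt 210/188 = 1.117.
Overall: 0.36585 × 1.117 = 0.40867.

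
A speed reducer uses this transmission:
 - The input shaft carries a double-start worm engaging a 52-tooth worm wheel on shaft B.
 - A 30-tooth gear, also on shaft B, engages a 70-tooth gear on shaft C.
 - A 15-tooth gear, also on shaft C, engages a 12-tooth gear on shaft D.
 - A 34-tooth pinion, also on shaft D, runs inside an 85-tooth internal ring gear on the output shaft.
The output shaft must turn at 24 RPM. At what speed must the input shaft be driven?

Overall ratio R = 26 × 2.3333 × 0.8 × 2.5 = 121.33.
Required input speed = output speed × R = 24 × 121.33 = 2912 RPM.

2912 RPM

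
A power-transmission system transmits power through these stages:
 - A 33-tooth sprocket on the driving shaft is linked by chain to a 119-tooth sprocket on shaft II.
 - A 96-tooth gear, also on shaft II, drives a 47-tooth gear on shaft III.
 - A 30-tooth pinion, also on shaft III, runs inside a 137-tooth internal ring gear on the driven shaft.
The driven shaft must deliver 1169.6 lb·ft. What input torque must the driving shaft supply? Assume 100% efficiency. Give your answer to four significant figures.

145.1 lb·ft

Overall ratio R = 3.6061 × 0.48958 × 4.5667 = 8.0623.
Input torque = output torque / R = 1169.6 / 8.0623 = 145.07 lb·ft.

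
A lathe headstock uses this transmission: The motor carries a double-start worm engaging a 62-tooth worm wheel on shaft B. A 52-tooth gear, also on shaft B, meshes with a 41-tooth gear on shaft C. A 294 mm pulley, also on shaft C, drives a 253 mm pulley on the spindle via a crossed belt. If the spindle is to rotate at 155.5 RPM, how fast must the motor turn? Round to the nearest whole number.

Overall ratio R = 31 × 0.78846 × 0.86054 = 21.034.
Required input speed = output speed × R = 155.5 × 21.034 = 3270.7 RPM.

3271 RPM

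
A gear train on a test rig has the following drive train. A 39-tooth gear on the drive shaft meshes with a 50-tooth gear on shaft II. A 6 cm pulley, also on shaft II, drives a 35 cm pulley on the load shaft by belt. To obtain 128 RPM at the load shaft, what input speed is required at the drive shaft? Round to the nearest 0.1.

957.3 RPM

Overall ratio R = 1.2821 × 5.8333 = 7.4786.
Required input speed = output speed × R = 128 × 7.4786 = 957.26 RPM.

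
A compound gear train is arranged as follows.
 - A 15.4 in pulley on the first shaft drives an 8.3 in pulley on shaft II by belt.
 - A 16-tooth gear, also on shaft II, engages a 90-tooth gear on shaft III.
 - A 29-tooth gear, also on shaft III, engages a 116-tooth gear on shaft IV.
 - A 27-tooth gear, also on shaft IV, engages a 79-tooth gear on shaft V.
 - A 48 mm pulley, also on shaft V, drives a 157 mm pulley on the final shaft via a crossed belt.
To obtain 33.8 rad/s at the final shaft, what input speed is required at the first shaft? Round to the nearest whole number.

3923 rad/s

Overall ratio R = 0.53896 × 5.625 × 4 × 2.9259 × 3.2708 = 116.05.
Required input speed = output speed × R = 33.8 × 116.05 = 3922.6 rad/s.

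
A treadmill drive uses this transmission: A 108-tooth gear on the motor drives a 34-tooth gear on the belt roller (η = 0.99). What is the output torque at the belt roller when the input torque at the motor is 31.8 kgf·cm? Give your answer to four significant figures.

9.911 kgf·cm

Gear mesh: ratio = 34/108 = 0.31481; torque at the belt roller = 31.8 × 0.31481 × 0.99 = 9.911 kgf·cm.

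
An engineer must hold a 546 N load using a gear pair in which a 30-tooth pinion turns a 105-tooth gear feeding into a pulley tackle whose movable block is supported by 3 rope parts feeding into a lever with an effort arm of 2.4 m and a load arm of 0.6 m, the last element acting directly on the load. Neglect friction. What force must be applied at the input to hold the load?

Gear pair MA = 105/30 = 3.5.
Block-and-tackle MA = number of supporting rope parts = 3.
Lever MA = effort arm / load arm = 2.4/0.6 = 4.
Combined ideal MA = 3.5 × 3 × 4 = 42.
Effort = load / MA = 546 / 42 = 13 N.

13 N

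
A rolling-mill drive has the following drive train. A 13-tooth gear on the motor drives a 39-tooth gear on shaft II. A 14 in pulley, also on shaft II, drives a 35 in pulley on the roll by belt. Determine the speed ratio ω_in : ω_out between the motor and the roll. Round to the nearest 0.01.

7.50

Each stage contributes driven/driver: gear mesh 39/13 = 3, belt 35/14 = 2.5.
Overall: 3 × 2.5 = 7.5.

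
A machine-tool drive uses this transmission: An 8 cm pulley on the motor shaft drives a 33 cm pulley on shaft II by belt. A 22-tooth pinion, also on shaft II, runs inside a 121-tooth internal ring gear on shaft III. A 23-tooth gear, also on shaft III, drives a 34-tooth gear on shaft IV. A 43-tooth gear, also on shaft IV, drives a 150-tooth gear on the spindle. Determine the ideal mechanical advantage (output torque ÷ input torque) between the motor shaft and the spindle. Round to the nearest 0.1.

Each stage contributes driven/driver: belt 33/8 = 4.125, internal gear 121/22 = 5.5, gear mesh 34/23 = 1.4783, gear mesh 150/43 = 3.4884.
Overall: 4.125 × 5.5 × 1.4783 × 3.4884 = 116.99.

117.0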